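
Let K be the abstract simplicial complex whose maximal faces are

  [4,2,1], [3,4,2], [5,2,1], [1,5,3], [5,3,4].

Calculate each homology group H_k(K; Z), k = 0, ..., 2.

H_0 ≅ Z,  H_1 ≅ Z,  H_2 = 0.

Fix the vertex order 1 < 2 < 3 < 4 < 5 and write every simplex with vertices in increasing order. Then dim K = 2 and the simplices of K are:

  0-simplices (5): [1], [2], [3], [4], [5]
  1-simplices (10): [1,2], [1,3], [1,4], [1,5], [2,3], [2,4], [2,5], [3,4], [3,5], [4,5]
  2-simplices (5): [1,2,4], [1,2,5], [1,3,5], [2,3,4], [3,4,5]

so the chain groups are C_0 ≅ Z^5, C_1 ≅ Z^10, C_2 ≅ Z^5.

∂_1: C_1 → C_0 is given by ∂[p,q] = [q] − [p].
This gives a 5×10 integer matrix of rank 4; reducing to Smith normal form yields diagonal entries (1,1,1,1).

∂_2: C_2 → C_1 sends each 2-simplex [p,q,r] to [q,r] − [p,r] + [p,q]. For instance
  ∂[1,3,5] = [3,5] − [1,5] + [1,3],
  ∂[1,2,4] = [2,4] − [1,4] + [1,2].
This gives a 10×5 integer matrix of rank 5; reducing to Smith normal form yields diagonal entries (1,1,1,1,1).

Computing H_k = (kernel of ∂_k) / (image of ∂_{k+1}):

  H_0: rank C_0 − rank ∂_1 = 5 − 4 = 1, and the invariant factors of ∂_1 are all 1, so H_0 ≅ Z.
  H_1: rank ker ∂_1 − rank ∂_2 = (10 − 4) − 5 = 1, and the invariant factors of ∂_2 are all 1, so H_1 ≅ Z.
  H_2: rank ker ∂_2 − rank ∂_3 = (5 − 5) − 0 = 0, and there is no ∂_3, so H_2 ≅ 0.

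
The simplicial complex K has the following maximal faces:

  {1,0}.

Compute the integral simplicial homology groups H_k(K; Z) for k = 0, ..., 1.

H_0 ≅ Z,  H_1 = 0.

Fix the vertex order 0 < 1 and write every simplex with vertices in increasing order. Then dim K = 1 and the simplices of K are:

  0-simplices (2): [0], [1]
  1-simplices (1): [0,1]

Hence C_0 ≅ Z^2, C_1 ≅ Z^1.

Boundary ∂_1: C_1 → C_0 sends each edge [p,q] (with p < q) to q − p.
The 2×1 boundary matrix has rank 1 and Smith normal form diag(1).

Reading off H_k = ker ∂_k / im ∂_{k+1}:

  H_0: rank C_0 − rank ∂_1 = 2 − 1 = 1, and the invariant factors of ∂_1 are all 1, so H_0 ≅ Z.
  H_1: rank ker ∂_1 − rank ∂_2 = (1 − 1) − 0 = 0, and there is no ∂_2, so H_1 ≅ 0.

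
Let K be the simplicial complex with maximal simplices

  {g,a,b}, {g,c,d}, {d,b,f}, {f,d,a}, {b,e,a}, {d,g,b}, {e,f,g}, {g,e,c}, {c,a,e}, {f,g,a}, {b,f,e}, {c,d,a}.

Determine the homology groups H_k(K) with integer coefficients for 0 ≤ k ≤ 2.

K has 7 vertices, 18 edges, 12 triangles.
rank ∂_0 = 0, rank ∂_1 = 6 ⇒ b_0 = 7 − 0 − 6 = 1; all invariant factors of ∂_1 are 1 so no torsion. So H_0 = Z.
rank ∂_1 = 6, rank ∂_2 = 12 ⇒ b_1 = 18 − 6 − 12 = 0; ∂_2 has invariant factor(s) [2] giving torsion. So H_1 = Z/2Z.
rank ∂_2 = 12, rank ∂_3 = 0 ⇒ b_2 = 12 − 12 − 0 = 0. So H_2 = 0.

H_0 = Z,  H_1 = Z/2Z,  H_2 = 0.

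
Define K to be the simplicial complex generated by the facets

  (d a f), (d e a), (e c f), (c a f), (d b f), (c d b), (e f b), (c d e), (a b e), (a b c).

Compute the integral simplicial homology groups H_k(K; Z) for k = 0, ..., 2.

H_0 = Z,  H_1 = Z/2,  H_2 = 0.

Order the vertices as a < b < c < d < e < f. Listing each simplex with vertices in this order, K has dimension 2 with simplices:

  0-simplices (6): a, b, c, d, e, f
  1-simplices (15): ab, ac, ad, ae, af, bc, bd, be, bf, cd, ce, cf, de, df, ef
  2-simplices (10): abc, abe, acf, ade, adf, bcd, bdf, bef, cde, cef

so the chain groups are C_0 ≅ Z^6, C_1 ≅ Z^15, C_2 ≅ Z^10.

∂_1: C_1 → C_0 maps an edge to its endpoints' difference, ∂[p,q] = q − p.
The 6×15 boundary matrix has rank 5 and Smith normal form diag(1,1,1,1,1).

∂_2: C_2 → C_1 acts by ∂[p,q,r] = [q,r] − [p,r] + [p,q]. For instance
  ∂bdf = df − bf + bd,
  ∂abc = bc − ac + ab.
The resulting 15×10 matrix has rank 10, and its Smith normal form has invariant factors (1,1,1,1,1,1,1,1,1,2).

Now H_k = ker ∂_k / im ∂_{k+1}, so:

  H_0: rank C_0 − rank ∂_1 = 6 − 5 = 1, and the invariant factors of ∂_1 are all 1, so H_0 = Z.
  H_1: rank ker ∂_1 − rank ∂_2 = (15 − 5) − 10 = 0, and ∂_2 has invariant factor 2 > 1, so H_1 = Z/2.
  H_2: rank ker ∂_2 − rank ∂_3 = (10 − 10) − 0 = 0, and there is no ∂_3, so H_2 = 0.

As a check, the Euler characteristic is 6 − 15 + 10 = 1, which agrees with 1 − 0 + 0 = 1.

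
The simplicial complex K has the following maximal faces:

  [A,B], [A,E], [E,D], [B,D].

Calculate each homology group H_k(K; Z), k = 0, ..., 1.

We work with the vertex ordering A < B < D < E. The simplices of K, each written with vertices in increasing order, are:

  0-simplices (4): A, B, D, E
  1-simplices (4): AB, AE, BD, DE

so the chain groups are C_0 ≅ Z^4, C_1 ≅ Z^4.

The boundary map ∂_1: C_1 → C_0 is given by ∂[p,q] = [q] − [p]. For instance
  ∂AE = E − A.
As a 4×4 matrix over Z this has rank 3, with invariant factors (1,1,1).

Computing H_k = (kernel of ∂_k) / (image of ∂_{k+1}):

  H_0: rank C_0 − rank ∂_1 = 4 − 3 = 1, and the invariant factors of ∂_1 are all 1, so H_0 ≅ Z.
  H_1: rank ker ∂_1 − rank ∂_2 = (4 − 3) − 0 = 1, and there is no ∂_2, so H_1 ≅ Z.

As a check, the Euler characteristic is 4 − 4 = 0, which agrees with 1 − 1 = 0.
(K is a triangulation of the circle S^1.)

H_0 ≅ Z,  H_1 ≅ Z.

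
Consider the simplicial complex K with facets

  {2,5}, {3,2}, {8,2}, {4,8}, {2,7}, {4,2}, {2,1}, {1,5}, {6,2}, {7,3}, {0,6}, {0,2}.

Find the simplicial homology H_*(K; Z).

Take the total order 0 < 1 < 2 < 3 < 4 < 5 < 6 < 7 < 8 on the vertex set. Then K (dimension 1) consists of the simplices:

  0-simplices (9): [0], [1], [2], [3], [4], [5], [6], [7], [8]
  1-simplices (12): [0,2], [0,6], [1,2], [1,5], [2,3], [2,4], [2,5], [2,6], [2,7], [2,8], [3,7], [4,8]

Hence C_0 ≅ Z^9, C_1 ≅ Z^12.

∂_1: C_1 → C_0 sends each edge [p,q] (with p < q) to q − p.
The resulting 9×12 matrix has rank 8, and its Smith normal form has invariant factors (1,1,1,1,1,1,1,1).

Computing H_k = (kernel of ∂_k) / (image of ∂_{k+1}):

  H_0: rank C_0 − rank ∂_1 = 9 − 8 = 1, and the invariant factors of ∂_1 are all 1, so H_0 = Z.
  H_1: rank ker ∂_1 − rank ∂_2 = (12 − 8) − 0 = 4, and there is no ∂_2, so H_1 = Z^4.

H_0 ≅ Z,  H_1 ≅ Z^4.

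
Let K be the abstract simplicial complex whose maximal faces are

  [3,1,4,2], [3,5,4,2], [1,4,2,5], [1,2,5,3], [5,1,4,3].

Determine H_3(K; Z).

H_3 = Z.

K has 5 vertices, 10 edges, 10 triangles, 5 3-simplices.
rank ∂_3 = 4, rank ∂_4 = 0 ⇒ b_3 = 5 − 4 − 0 = 1. So H_3 = Z.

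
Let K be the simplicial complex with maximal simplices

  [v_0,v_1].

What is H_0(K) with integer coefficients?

We work with the vertex ordering v_0 < v_1. The simplices of K, each written with vertices in increasing order, are:

  0-simplices (2): [v_0], [v_1]
  1-simplices (1): [v_0,v_1]

giving chain groups C_0 ≅ Z^2, C_1 ≅ Z^1.

Boundary ∂_1: C_1 → C_0 is given by ∂[p,q] = [q] − [p].
The resulting 2×1 matrix has rank 1, and its Smith normal form has invariant factors (1).

Computing H_k = (kernel of ∂_k) / (image of ∂_{k+1}):

  H_0: rank C_0 − rank ∂_1 = 2 − 1 = 1, and the invariant factors of ∂_1 are all 1, so H_0 ≅ Z.

H_0 ≅ Z.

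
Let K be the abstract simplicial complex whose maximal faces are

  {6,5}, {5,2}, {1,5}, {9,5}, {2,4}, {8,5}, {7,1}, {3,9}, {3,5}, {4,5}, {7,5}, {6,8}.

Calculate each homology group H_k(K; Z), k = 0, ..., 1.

Fix the vertex order 1 < 2 < 3 < 4 < 5 < 6 < 7 < 8 < 9 and write every simplex with vertices in increasing order. Then dim K = 1 and the simplices of K are:

  0-simplices (9): [1], [2], [3], [4], [5], [6], [7], [8], [9]
  1-simplices (12): [1,5], [1,7], [2,4], [2,5], [3,5], [3,9], [4,5], [5,6], [5,7], [5,8], [5,9], [6,8]

so the chain groups are C_0 ≅ Z^9, C_1 ≅ Z^12.

The boundary map ∂_1: C_1 → C_0 is given by ∂[p,q] = [q] − [p]. For instance
  ∂[6,8] = [8] − [6].
As a 9×12 matrix over Z this has rank 8, with invariant factors (1,1,1,1,1,1,1,1).

Computing H_k = (kernel of ∂_k) / (image of ∂_{k+1}):

  H_0: rank C_0 − rank ∂_1 = 9 − 8 = 1, and the invariant factors of ∂_1 are all 1, so H_0 = Z.
  H_1: rank ker ∂_1 − rank ∂_2 = (12 − 8) − 0 = 4, and there is no ∂_2, so H_1 = Z^4.

As a check, the Euler characteristic is 9 − 12 = -3, which agrees with 1 − 4 = -3.

H_0 ≅ Z,  H_1 ≅ Z^4.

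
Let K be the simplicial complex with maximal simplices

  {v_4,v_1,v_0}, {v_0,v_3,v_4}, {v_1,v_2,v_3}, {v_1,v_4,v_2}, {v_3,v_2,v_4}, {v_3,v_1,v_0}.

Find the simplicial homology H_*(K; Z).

H_0 = Z,  H_1 = 0,  H_2 = Z.

We work with the vertex ordering v_0 < v_1 < v_2 < v_3 < v_4. The simplices of K, each written with vertices in increasing order, are:

  0-simplices (5): [v_0], [v_1], [v_2], [v_3], [v_4]
  1-simplices (9): [v_0,v_1], [v_0,v_3], [v_0,v_4], [v_1,v_2], [v_1,v_3], [v_1,v_4], [v_2,v_3], [v_2,v_4], [v_3,v_4]
  2-simplices (6): [v_0,v_1,v_3], [v_0,v_1,v_4], [v_0,v_3,v_4], [v_1,v_2,v_3], [v_1,v_2,v_4], [v_2,v_3,v_4]

Hence C_0 ≅ Z^5, C_1 ≅ Z^9, C_2 ≅ Z^6.

The boundary map ∂_1: C_1 → C_0 is given by ∂[p,q] = [q] − [p].
The resulting 5×9 matrix has rank 4, and its Smith normal form has invariant factors (1,1,1,1).

Boundary ∂_2: C_2 → C_1 acts by ∂[p,q,r] = [q,r] − [p,r] + [p,q]. For instance
  ∂[v_1,v_2,v_3] = [v_2,v_3] − [v_1,v_3] + [v_1,v_2],
  ∂[v_0,v_1,v_4] = [v_1,v_4] − [v_0,v_4] + [v_0,v_1].
As a 9×6 matrix over Z this has rank 5, with invariant factors (1,1,1,1,1).

Reading off H_k = ker ∂_k / im ∂_{k+1}:

  H_0: rank C_0 − rank ∂_1 = 5 − 4 = 1, and the invariant factors of ∂_1 are all 1, so H_0 = Z.
  H_1: rank ker ∂_1 − rank ∂_2 = (9 − 4) − 5 = 0, and the invariant factors of ∂_2 are all 1, so H_1 = 0.
  H_2: rank ker ∂_2 − rank ∂_3 = (6 − 5) − 0 = 1, and there is no ∂_3, so H_2 = Z.

As a check, the Euler characteristic is 5 − 9 + 6 = 2, which agrees with 1 − 0 + 1 = 2.
(K is a triangulation of the 2-sphere S^2.)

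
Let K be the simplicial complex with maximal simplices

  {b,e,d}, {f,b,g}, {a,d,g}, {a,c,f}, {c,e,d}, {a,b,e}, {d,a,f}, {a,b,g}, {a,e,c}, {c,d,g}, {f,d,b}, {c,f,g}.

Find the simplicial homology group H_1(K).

H_1 = Z/2Z.

K has 7 vertices, 18 edges, 12 triangles.
rank ∂_1 = 6, rank ∂_2 = 12 ⇒ b_1 = 18 − 6 − 12 = 0; ∂_2 has invariant factor(s) [2] giving torsion. So H_1 ≅ Z/2Z.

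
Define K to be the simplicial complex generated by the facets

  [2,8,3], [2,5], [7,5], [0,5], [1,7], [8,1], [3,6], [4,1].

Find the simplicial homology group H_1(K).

Take the total order 0 < 1 < 2 < 3 < 4 < 5 < 6 < 7 < 8 on the vertex set. Then K (dimension 2) consists of the simplices:

  0-simplices (9): [0], [1], [2], [3], [4], [5], [6], [7], [8]
  1-simplices (10): [0,5], [1,4], [1,7], [1,8], [2,3], [2,5], [2,8], [3,6], [3,8], [5,7]
  2-simplices (1): [2,3,8]

Hence C_0 ≅ Z^9, C_1 ≅ Z^10, C_2 ≅ Z^1.

The boundary map ∂_1: C_1 → C_0 maps an edge to its endpoints' difference, ∂[p,q] = q − p.
The 9×10 boundary matrix has rank 8 and Smith normal form diag(1,1,1,1,1,1,1,1).

Boundary ∂_2: C_2 → C_1 sends each 2-simplex [p,q,r] to [q,r] − [p,r] + [p,q]. For instance
  ∂[2,3,8] = [3,8] − [2,8] + [2,3].
This gives a 10×1 integer matrix of rank 1; reducing to Smith normal form yields diagonal entries (1).

Now H_k = ker ∂_k / im ∂_{k+1}, so:

  H_1: rank ker ∂_1 − rank ∂_2 = (10 − 8) − 1 = 1, and the invariant factors of ∂_2 are all 1, so H_1 = Z.

H_1 ≅ Z.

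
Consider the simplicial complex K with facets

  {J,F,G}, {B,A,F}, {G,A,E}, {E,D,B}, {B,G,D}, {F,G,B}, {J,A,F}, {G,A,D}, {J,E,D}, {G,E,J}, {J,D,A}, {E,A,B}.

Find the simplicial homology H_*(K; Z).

H_0 ≅ Z,  H_1 ≅ Z_2,  H_2 = 0.

We work with the vertex ordering A < B < D < E < F < G < J. The simplices of K, each written with vertices in increasing order, are:

  0-simplices (7): A, B, D, E, F, G, J
  1-simplices (18): AB, AD, AE, AF, AG, AJ, BD, BE, BF, BG, DE, DG, DJ, EG, EJ, FG, FJ, GJ
  2-simplices (12): ABE, ABF, ADG, ADJ, AEG, AFJ, BDE, BDG, BFG, DEJ, EGJ, FGJ

so the chain groups are C_0 ≅ Z^7, C_1 ≅ Z^18, C_2 ≅ Z^12.

∂_1: C_1 → C_0 sends each edge [p,q] (with p < q) to q − p. For instance
  ∂DG = G − D.
The resulting 7×18 matrix has rank 6, and its Smith normal form has invariant factors (1,1,1,1,1,1).

Boundary ∂_2: C_2 → C_1 sends each 2-simplex [p,q,r] to [q,r] − [p,r] + [p,q]. For instance
  ∂BDE = DE − BE + BD,
  ∂AEG = EG − AG + AE.
The 18×12 boundary matrix has rank 12 and Smith normal form diag(1,1,1,1,1,1,1,1,1,1,1,2).

Reading off H_k = ker ∂_k / im ∂_{k+1}:

  H_0: rank C_0 − rank ∂_1 = 7 − 6 = 1, and the invariant factors of ∂_1 are all 1, so H_0 ≅ Z.
  H_1: rank ker ∂_1 − rank ∂_2 = (18 − 6) − 12 = 0, and ∂_2 has invariant factor 2 > 1, so H_1 ≅ Z_2.
  H_2: rank ker ∂_2 − rank ∂_3 = (12 − 12) − 0 = 0, and there is no ∂_3, so H_2 ≅ 0.

(K is a triangulation of the real projective plane RP^2.)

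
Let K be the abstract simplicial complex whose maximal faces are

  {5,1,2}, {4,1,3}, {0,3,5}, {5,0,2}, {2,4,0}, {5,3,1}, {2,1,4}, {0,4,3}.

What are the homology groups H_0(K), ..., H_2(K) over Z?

Order the vertices as 0 < 1 < 2 < 3 < 4 < 5. Listing each simplex with vertices in this order, K has dimension 2 with simplices:

  0-simplices (6): [0], [1], [2], [3], [4], [5]
  1-simplices (12): [0,2], [0,3], [0,4], [0,5], [1,2], [1,3], [1,4], [1,5], [2,4], [2,5], [3,4], [3,5]
  2-simplices (8): [0,2,4], [0,2,5], [0,3,4], [0,3,5], [1,2,4], [1,2,5], [1,3,4], [1,3,5]

Hence C_0 ≅ Z^6, C_1 ≅ Z^12, C_2 ≅ Z^8.

Boundary ∂_1: C_1 → C_0 maps an edge to its endpoints' difference, ∂[p,q] = q − p. For instance
  ∂[3,5] = [5] − [3].
As a 6×12 matrix over Z this has rank 5, with invariant factors (1,1,1,1,1).

The boundary map ∂_2: C_2 → C_1 maps a triangle to the signed sum of its edges. For instance
  ∂[0,3,5] = [3,5] − [0,5] + [0,3],
  ∂[1,2,5] = [2,5] − [1,5] + [1,2].
The 12×8 boundary matrix has rank 7 and Smith normal form diag(1,1,1,1,1,1,1).

From H_k ≅ ker(∂_k) / im(∂_{k+1}) we obtain:

  H_0: rank C_0 − rank ∂_1 = 6 − 5 = 1, and the invariant factors of ∂_1 are all 1, so H_0 = Z.
  H_1: rank ker ∂_1 − rank ∂_2 = (12 − 5) − 7 = 0, and the invariant factors of ∂_2 are all 1, so H_1 = 0.
  H_2: rank ker ∂_2 − rank ∂_3 = (8 − 7) − 0 = 1, and there is no ∂_3, so H_2 = Z.

As a check, the Euler characteristic is 6 − 12 + 8 = 2, which agrees with 1 − 0 + 1 = 2.

H_0 = Z,  H_1 = 0,  H_2 = Z.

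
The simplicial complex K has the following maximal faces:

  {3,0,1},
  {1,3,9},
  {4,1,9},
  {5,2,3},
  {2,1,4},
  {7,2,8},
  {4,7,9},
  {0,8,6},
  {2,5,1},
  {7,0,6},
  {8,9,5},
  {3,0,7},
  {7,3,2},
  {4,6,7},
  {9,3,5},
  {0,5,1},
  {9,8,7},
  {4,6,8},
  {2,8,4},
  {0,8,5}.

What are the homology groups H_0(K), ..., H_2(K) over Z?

H_0 = Z,  H_1 = Z ⊕ Z/2Z,  H_2 = 0.

We work with the vertex ordering 0 < 1 < 2 < 3 < 4 < 5 < 6 < 7 < 8 < 9. The simplices of K, each written with vertices in increasing order, are:

  0-simplices (10): [0], [1], [2], [3], [4], [5], [6], [7], [8], [9]
  1-simplices (30): (30 of them)
  2-simplices (20): (20 of them)

Hence C_0 ≅ Z^10, C_1 ≅ Z^30, C_2 ≅ Z^20.

Boundary ∂_1: C_1 → C_0 sends each edge [p,q] (with p < q) to q − p. For instance
  ∂[6,7] = [7] − [6].
This gives a 10×30 integer matrix of rank 9; reducing to Smith normal form yields diagonal entries (1,1,1,1,1,1,1,1,1).

Boundary ∂_2: C_2 → C_1 sends each 2-simplex [p,q,r] to [q,r] − [p,r] + [p,q]. For instance
  ∂[2,3,7] = [3,7] − [2,7] + [2,3],
  ∂[4,6,8] = [6,8] − [4,8] + [4,6].
The 30×20 boundary matrix has rank 20 and Smith normal form diag(1,1,1,1,1,1,1,1,1,1,1,1,1,1,1,1,1,1,1,2).

Reading off H_k = ker ∂_k / im ∂_{k+1}:

  H_0: rank C_0 − rank ∂_1 = 10 − 9 = 1, and the invariant factors of ∂_1 are all 1, so H_0 = Z.
  H_1: rank ker ∂_1 − rank ∂_2 = (30 − 9) − 20 = 1, and ∂_2 has invariant factor 2 > 1, so H_1 = Z ⊕ Z/2Z.
  H_2: rank ker ∂_2 − rank ∂_3 = (20 − 20) − 0 = 0, and there is no ∂_3, so H_2 = 0.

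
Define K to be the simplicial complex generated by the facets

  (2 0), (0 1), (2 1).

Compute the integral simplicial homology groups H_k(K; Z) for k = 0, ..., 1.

Order the vertices as 0 < 1 < 2. Listing each simplex with vertices in this order, K has dimension 1 with simplices:

  0-simplices (3): [0], [1], [2]
  1-simplices (3): [0,1], [0,2], [1,2]

Hence C_0 ≅ Z^3, C_1 ≅ Z^3.

∂_1: C_1 → C_0 is given by ∂[p,q] = [q] − [p]. For instance
  ∂[1,2] = [2] − [1].
The 3×3 boundary matrix has rank 2 and Smith normal form diag(1,1).

Reading off H_k = ker ∂_k / im ∂_{k+1}:

  H_0: rank C_0 − rank ∂_1 = 3 − 2 = 1, and the invariant factors of ∂_1 are all 1, so H_0 ≅ Z.
  H_1: rank ker ∂_1 − rank ∂_2 = (3 − 2) − 0 = 1, and there is no ∂_2, so H_1 ≅ Z.

H_0 ≅ Z,  H_1 ≅ Z.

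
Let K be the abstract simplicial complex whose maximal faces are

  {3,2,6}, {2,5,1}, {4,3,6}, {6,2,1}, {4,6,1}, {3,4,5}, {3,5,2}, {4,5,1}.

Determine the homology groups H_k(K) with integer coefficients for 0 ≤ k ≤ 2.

H_0 = Z,  H_1 = 0,  H_2 = Z.

We work with the vertex ordering 1 < 2 < 3 < 4 < 5 < 6. The simplices of K, each written with vertices in increasing order, are:

  0-simplices (6): [1], [2], [3], [4], [5], [6]
  1-simplices (12): [1,2], [1,4], [1,5], [1,6], [2,3], [2,5], [2,6], [3,4], [3,5], [3,6], [4,5], [4,6]
  2-simplices (8): [1,2,5], [1,2,6], [1,4,5], [1,4,6], [2,3,5], [2,3,6], [3,4,5], [3,4,6]

so the chain groups are C_0 ≅ Z^6, C_1 ≅ Z^12, C_2 ≅ Z^8.

The boundary map ∂_1: C_1 → C_0 maps an edge to its endpoints' difference, ∂[p,q] = q − p.
As a 6×12 matrix over Z this has rank 5, with invariant factors (1,1,1,1,1).

Boundary ∂_2: C_2 → C_1 acts by ∂[p,q,r] = [q,r] − [p,r] + [p,q]. For instance
  ∂[2,3,6] = [3,6] − [2,6] + [2,3],
  ∂[3,4,5] = [4,5] − [3,5] + [3,4].
As a 12×8 matrix over Z this has rank 7, with invariant factors (1,1,1,1,1,1,1).

Computing H_k = (kernel of ∂_k) / (image of ∂_{k+1}):

  H_0: rank C_0 − rank ∂_1 = 6 − 5 = 1, and the invariant factors of ∂_1 are all 1, so H_0 ≅ Z.
  H_1: rank ker ∂_1 − rank ∂_2 = (12 − 5) − 7 = 0, and the invariant factors of ∂_2 are all 1, so H_1 ≅ 0.
  H_2: rank ker ∂_2 − rank ∂_3 = (8 − 7) − 0 = 1, and there is no ∂_3, so H_2 ≅ Z.

(K is a triangulation of the 2-sphere S^2.)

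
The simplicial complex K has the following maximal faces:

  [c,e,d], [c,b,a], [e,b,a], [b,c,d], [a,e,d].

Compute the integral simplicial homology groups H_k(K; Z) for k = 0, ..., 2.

H_0 = Z,  H_1 = Z,  H_2 = 0.

Take the total order a < b < c < d < e on the vertex set. Then K (dimension 2) consists of the simplices:

  0-simplices (5): a, b, c, d, e
  1-simplices (10): ab, ac, ad, ae, bc, bd, be, cd, ce, de
  2-simplices (5): abc, abe, ade, bcd, cde

giving chain groups C_0 ≅ Z^5, C_1 ≅ Z^10, C_2 ≅ Z^5.

Boundary ∂_1: C_1 → C_0 sends each edge [p,q] (with p < q) to q − p.
The 5×10 boundary matrix has rank 4 and Smith normal form diag(1,1,1,1).

The boundary map ∂_2: C_2 → C_1 maps a triangle to the signed sum of its edges. For instance
  ∂bcd = cd − bd + bc,
  ∂ade = de − ae + ad.
This gives a 10×5 integer matrix of rank 5; reducing to Smith normal form yields diagonal entries (1,1,1,1,1).

From H_k ≅ ker(∂_k) / im(∂_{k+1}) we obtain:

  H_0: rank C_0 − rank ∂_1 = 5 − 4 = 1, and the invariant factors of ∂_1 are all 1, so H_0 ≅ Z.
  H_1: rank ker ∂_1 − rank ∂_2 = (10 − 4) − 5 = 1, and the invariant factors of ∂_2 are all 1, so H_1 ≅ Z.
  H_2: rank ker ∂_2 − rank ∂_3 = (5 − 5) − 0 = 0, and there is no ∂_3, so H_2 ≅ 0.

As a check, the Euler characteristic is 5 − 10 + 5 = 0, which agrees with 1 − 1 + 0 = 0.
(K is a triangulation of the Möbius band.)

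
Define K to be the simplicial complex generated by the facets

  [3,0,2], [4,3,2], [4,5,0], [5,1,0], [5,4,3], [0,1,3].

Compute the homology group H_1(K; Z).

H_1 = Z.

Order the vertices as 0 < 1 < 2 < 3 < 4 < 5. Listing each simplex with vertices in this order, K has dimension 2 with simplices:

  0-simplices (6): [0], [1], [2], [3], [4], [5]
  1-simplices (12): [0,1], [0,2], [0,3], [0,4], [0,5], [1,3], [1,5], [2,3], [2,4], [3,4], [3,5], [4,5]
  2-simplices (6): [0,1,3], [0,1,5], [0,2,3], [0,4,5], [2,3,4], [3,4,5]

Hence C_0 ≅ Z^6, C_1 ≅ Z^12, C_2 ≅ Z^6.

∂_1: C_1 → C_0 sends each edge [p,q] (with p < q) to q − p.
As a 6×12 matrix over Z this has rank 5, with invariant factors (1,1,1,1,1).

The boundary map ∂_2: C_2 → C_1 acts by ∂[p,q,r] = [q,r] − [p,r] + [p,q]. For instance
  ∂[2,3,4] = [3,4] − [2,4] + [2,3],
  ∂[3,4,5] = [4,5] − [3,5] + [3,4].
This gives a 12×6 integer matrix of rank 6; reducing to Smith normal form yields diagonal entries (1,1,1,1,1,1).

From H_k ≅ ker(∂_k) / im(∂_{k+1}) we obtain:

  H_1: rank ker ∂_1 − rank ∂_2 = (12 − 5) − 6 = 1, and the invariant factors of ∂_2 are all 1, so H_1 ≅ Z.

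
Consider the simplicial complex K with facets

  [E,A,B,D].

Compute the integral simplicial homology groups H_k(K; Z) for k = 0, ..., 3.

H_0 = Z,  H_1 = 0,  H_2 = 0,  H_3 = 0.

We work with the vertex ordering A < B < D < E. The simplices of K, each written with vertices in increasing order, are:

  0-simplices (4): A, B, D, E
  1-simplices (6): AB, AD, AE, BD, BE, DE
  2-simplices (4): ABD, ABE, ADE, BDE
  3-simplices (1): ABDE

giving chain groups C_0 ≅ Z^4, C_1 ≅ Z^6, C_2 ≅ Z^4, C_3 ≅ Z^1.

Boundary ∂_1: C_1 → C_0 is given by ∂[p,q] = [q] − [p].
The resulting 4×6 matrix has rank 3, and its Smith normal form has invariant factors (1,1,1).

∂_2: C_2 → C_1 acts by ∂[p,q,r] = [q,r] − [p,r] + [p,q]. For instance
  ∂ABE = BE − AE + AB,
  ∂BDE = DE − BE + BD.
The 6×4 boundary matrix has rank 3 and Smith normal form diag(1,1,1).

Boundary ∂_3: C_3 → C_2 sends each 3-simplex σ to the alternating sum Σ_i (−1)^i (σ with its i-th vertex removed). For instance
  ∂ABDE = BDE − ADE + ABE − ABD.
This gives a 4×1 integer matrix of rank 1; reducing to Smith normal form yields diagonal entries (1).

Computing H_k = (kernel of ∂_k) / (image of ∂_{k+1}):

  H_0: rank C_0 − rank ∂_1 = 4 − 3 = 1, and the invariant factors of ∂_1 are all 1, so H_0 = Z.
  H_1: rank ker ∂_1 − rank ∂_2 = (6 − 3) − 3 = 0, and the invariant factors of ∂_2 are all 1, so H_1 = 0.
  H_2: rank ker ∂_2 − rank ∂_3 = (4 − 3) − 1 = 0, and the invariant factors of ∂_3 are all 1, so H_2 = 0.
  H_3: rank ker ∂_3 − rank ∂_4 = (1 − 1) − 0 = 0, and there is no ∂_4, so H_3 = 0.

(K is a triangulation of the 3-simplex.)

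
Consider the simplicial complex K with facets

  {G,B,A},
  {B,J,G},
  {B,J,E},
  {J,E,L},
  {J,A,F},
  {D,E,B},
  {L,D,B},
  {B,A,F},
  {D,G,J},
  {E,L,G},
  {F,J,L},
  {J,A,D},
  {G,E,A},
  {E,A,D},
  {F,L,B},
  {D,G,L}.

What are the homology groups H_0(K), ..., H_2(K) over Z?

Order the vertices as A < B < D < E < F < G < J < L. Listing each simplex with vertices in this order, K has dimension 2 with simplices:

  0-simplices (8): A, B, D, E, F, G, J, L
  1-simplices (24): AB, AD, AE, AF, AG, AJ, BD, BE, BF, BG, BJ, BL, DE, DG, DJ, DL, EG, EJ, EL, FJ, FL, GJ, GL, JL
  2-simplices (16): ABF, ABG, ADE, ADJ, AEG, AFJ, BDE, BDL, BEJ, BFL, BGJ, DGJ, DGL, EGL, EJL, FJL

Hence C_0 ≅ Z^8, C_1 ≅ Z^24, C_2 ≅ Z^16.

Boundary ∂_1: C_1 → C_0 sends each edge [p,q] (with p < q) to q − p. For instance
  ∂DE = E − D.
The resulting 8×24 matrix has rank 7, and its Smith normal form has invariant factors (1,1,1,1,1,1,1).

Boundary ∂_2: C_2 → C_1 sends each 2-simplex [p,q,r] to [q,r] − [p,r] + [p,q]. For instance
  ∂DGJ = GJ − DJ + DG,
  ∂ADE = DE − AE + AD.
The 24×16 boundary matrix has rank 15 and Smith normal form diag(1,1,1,1,1,1,1,1,1,1,1,1,1,1,1).

Computing H_k = (kernel of ∂_k) / (image of ∂_{k+1}):

  H_0: rank C_0 − rank ∂_1 = 8 − 7 = 1, and the invariant factors of ∂_1 are all 1, so H_0 ≅ Z.
  H_1: rank ker ∂_1 − rank ∂_2 = (24 − 7) − 15 = 2, and the invariant factors of ∂_2 are all 1, so H_1 ≅ Z^2.
  H_2: rank ker ∂_2 − rank ∂_3 = (16 − 15) − 0 = 1, and there is no ∂_3, so H_2 ≅ Z.

As a check, the Euler characteristic is 8 − 24 + 16 = 0, which agrees with 1 − 2 + 1 = 0.
(K is a triangulation of the torus T^2.)

H_0 = Z,  H_1 = Z^2,  H_2 = Z.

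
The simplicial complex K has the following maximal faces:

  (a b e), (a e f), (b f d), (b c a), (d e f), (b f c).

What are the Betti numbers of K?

K has 6 vertices, 12 edges, 6 triangles.
rank ∂_0 = 0, rank ∂_1 = 5 ⇒ b_0 = 6 − 0 − 5 = 1; all invariant factors of ∂_1 are 1 so no torsion. So H_0 = Z.
rank ∂_1 = 5, rank ∂_2 = 6 ⇒ b_1 = 12 − 5 − 6 = 1; all invariant factors of ∂_2 are 1 so no torsion. So H_1 = Z.
rank ∂_2 = 6, rank ∂_3 = 0 ⇒ b_2 = 6 − 6 − 0 = 0. So H_2 = 0.

b_0 = 1, b_1 = 1, b_2 = 0.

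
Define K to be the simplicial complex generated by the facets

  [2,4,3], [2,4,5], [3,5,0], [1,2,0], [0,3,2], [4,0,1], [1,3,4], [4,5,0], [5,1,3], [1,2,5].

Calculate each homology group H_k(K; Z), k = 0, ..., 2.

H_0 = Z,  H_1 = Z_2,  H_2 = 0.

Take the total order 0 < 1 < 2 < 3 < 4 < 5 on the vertex set. Then K (dimension 2) consists of the simplices:

  0-simplices (6): [0], [1], [2], [3], [4], [5]
  1-simplices (15): [0,1], [0,2], [0,3], [0,4], [0,5], [1,2], [1,3], [1,4], [1,5], [2,3], [2,4], [2,5], [3,4], [3,5], [4,5]
  2-simplices (10): [0,1,2], [0,1,4], [0,2,3], [0,3,5], [0,4,5], [1,2,5], [1,3,4], [1,3,5], [2,3,4], [2,4,5]

Hence C_0 ≅ Z^6, C_1 ≅ Z^15, C_2 ≅ Z^10.

The boundary map ∂_1: C_1 → C_0 sends each edge [p,q] (with p < q) to q − p.
The 6×15 boundary matrix has rank 5 and Smith normal form diag(1,1,1,1,1).

∂_2: C_2 → C_1 sends each 2-simplex [p,q,r] to [q,r] − [p,r] + [p,q]. For instance
  ∂[0,1,4] = [1,4] − [0,4] + [0,1],
  ∂[0,1,2] = [1,2] − [0,2] + [0,1].
As a 15×10 matrix over Z this has rank 10, with invariant factors (1,1,1,1,1,1,1,1,1,2).

Computing H_k = (kernel of ∂_k) / (image of ∂_{k+1}):

  H_0: rank C_0 − rank ∂_1 = 6 − 5 = 1, and the invariant factors of ∂_1 are all 1, so H_0 ≅ Z.
  H_1: rank ker ∂_1 − rank ∂_2 = (15 − 5) − 10 = 0, and ∂_2 has invariant factor 2 > 1, so H_1 ≅ Z_2.
  H_2: rank ker ∂_2 − rank ∂_3 = (10 − 10) − 0 = 0, and there is no ∂_3, so H_2 ≅ 0.

As a check, the Euler characteristic is 6 − 15 + 10 = 1, which agrees with 1 − 0 + 0 = 1.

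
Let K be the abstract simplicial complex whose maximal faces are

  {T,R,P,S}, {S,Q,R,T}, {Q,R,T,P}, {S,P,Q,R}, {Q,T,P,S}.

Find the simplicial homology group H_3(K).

H_3 ≅ Z.

We work with the vertex ordering P < Q < R < S < T. The simplices of K, each written with vertices in increasing order, are:

  0-simplices (5): P, Q, R, S, T
  1-simplices (10): PQ, PR, PS, PT, QR, QS, QT, RS, RT, ST
  2-simplices (10): PQR, PQS, PQT, PRS, PRT, PST, QRS, QRT, QST, RST
  3-simplices (5): PQRS, PQRT, PQST, PRST, QRST

giving chain groups C_0 ≅ Z^5, C_1 ≅ Z^10, C_2 ≅ Z^10, C_3 ≅ Z^5.

∂_1: C_1 → C_0 maps an edge to its endpoints' difference, ∂[p,q] = q − p. For instance
  ∂PQ = Q − P.
The resulting 5×10 matrix has rank 4, and its Smith normal form has invariant factors (1,1,1,1).

The boundary map ∂_2: C_2 → C_1 acts by ∂[p,q,r] = [q,r] − [p,r] + [p,q]. For instance
  ∂PQR = QR − PR + PQ,
  ∂PRS = RS − PS + PR.
This gives a 10×10 integer matrix of rank 6; reducing to Smith normal form yields diagonal entries (1,1,1,1,1,1).

The boundary map ∂_3: C_3 → C_2 sends each 3-simplex σ to the alternating sum Σ_i (−1)^i (σ with its i-th vertex removed). For instance
  ∂PRST = RST − PST + PRT − PRS,
  ∂PQRS = QRS − PRS + PQS − PQR.
As a 10×5 matrix over Z this has rank 4, with invariant factors (1,1,1,1).

Now H_k = ker ∂_k / im ∂_{k+1}, so:

  H_3: rank ker ∂_3 − rank ∂_4 = (5 − 4) − 0 = 1, and there is no ∂_4, so H_3 = Z.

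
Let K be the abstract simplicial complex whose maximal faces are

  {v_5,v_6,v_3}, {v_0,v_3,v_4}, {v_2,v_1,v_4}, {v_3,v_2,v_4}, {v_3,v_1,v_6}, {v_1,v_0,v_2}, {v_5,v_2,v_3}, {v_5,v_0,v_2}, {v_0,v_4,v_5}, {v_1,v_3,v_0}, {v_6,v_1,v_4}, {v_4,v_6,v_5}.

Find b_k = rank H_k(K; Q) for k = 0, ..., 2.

b_0 = 1, b_1 = 0, b_2 = 0.

Order the vertices as v_0 < v_1 < v_2 < v_3 < v_4 < v_5 < v_6. Listing each simplex with vertices in this order, K has dimension 2 with simplices:

  0-simplices (7): [v_0], [v_1], [v_2], [v_3], [v_4], [v_5], [v_6]
  1-simplices (18): (18 of them)
  2-simplices (12): (12 of them)

giving chain groups C_0 ≅ Z^7, C_1 ≅ Z^18, C_2 ≅ Z^12.

∂_1: C_1 → C_0 sends each edge [p,q] (with p < q) to q − p.
This gives a 7×18 integer matrix of rank 6; reducing to Smith normal form yields diagonal entries (1,1,1,1,1,1).

∂_2: C_2 → C_1 sends each 2-simplex [p,q,r] to [q,r] − [p,r] + [p,q]. For instance
  ∂[v_2,v_3,v_4] = [v_3,v_4] − [v_2,v_4] + [v_2,v_3],
  ∂[v_0,v_4,v_5] = [v_4,v_5] − [v_0,v_5] + [v_0,v_4].
As a 18×12 matrix over Z this has rank 12, with invariant factors (1,1,1,1,1,1,1,1,1,1,1,2).

Reading off H_k = ker ∂_k / im ∂_{k+1}:

  H_0: rank C_0 − rank ∂_1 = 7 − 6 = 1, and the invariant factors of ∂_1 are all 1, so H_0 = Z.
  H_1: rank ker ∂_1 − rank ∂_2 = (18 − 6) − 12 = 0, and ∂_2 has invariant factor 2 > 1, so H_1 = Z/2.
  H_2: rank ker ∂_2 − rank ∂_3 = (12 − 12) − 0 = 0, and there is no ∂_3, so H_2 = 0.

As a check, the Euler characteristic is 7 − 18 + 12 = 1, which agrees with 1 − 0 + 0 = 1.
(K is a triangulation of the real projective plane RP^2.)

Hence the Betti numbers are b_0 = 1, b_1 = 0, b_2 = 0.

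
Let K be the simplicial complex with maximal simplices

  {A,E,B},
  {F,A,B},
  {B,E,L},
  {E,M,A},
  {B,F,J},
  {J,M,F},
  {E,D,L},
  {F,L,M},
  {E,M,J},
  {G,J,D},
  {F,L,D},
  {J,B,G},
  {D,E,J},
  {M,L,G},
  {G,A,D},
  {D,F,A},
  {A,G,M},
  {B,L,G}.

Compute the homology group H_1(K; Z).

We work with the vertex ordering A < B < D < E < F < G < J < L < M. The simplices of K, each written with vertices in increasing order, are:

  0-simplices (9): A, B, D, E, F, G, J, L, M
  1-simplices (27): AB, AD, AE, AF, AG, AM, BE, BF, BG, BJ, BL, DE, DF, DG, DJ, DL, EJ, EL, EM, FJ, FL, FM, GJ, GL, GM, JM, LM
  2-simplices (18): ABE, ABF, ADF, ADG, AEM, AGM, BEL, BFJ, BGJ, BGL, DEJ, DEL, DFL, DGJ, EJM, FJM, FLM, GLM

so the chain groups are C_0 ≅ Z^9, C_1 ≅ Z^27, C_2 ≅ Z^18.

∂_1: C_1 → C_0 is given by ∂[p,q] = [q] − [p]. For instance
  ∂FJ = J − F.
This gives a 9×27 integer matrix of rank 8; reducing to Smith normal form yields diagonal entries (1,1,1,1,1,1,1,1).

∂_2: C_2 → C_1 acts by ∂[p,q,r] = [q,r] − [p,r] + [p,q]. For instance
  ∂BEL = EL − BL + BE,
  ∂DFL = FL − DL + DF.
This gives a 27×18 integer matrix of rank 17; reducing to Smith normal form yields diagonal entries (1,1,1,1,1,1,1,1,1,1,1,1,1,1,1,1,1).

Reading off H_k = ker ∂_k / im ∂_{k+1}:

  H_1: rank ker ∂_1 − rank ∂_2 = (27 − 8) − 17 = 2, and the invariant factors of ∂_2 are all 1, so H_1 = Z^2.

H_1 ≅ Z^2.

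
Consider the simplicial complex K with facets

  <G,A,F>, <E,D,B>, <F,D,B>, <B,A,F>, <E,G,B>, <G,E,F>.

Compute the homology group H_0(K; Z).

Order the vertices as A < B < D < E < F < G. Listing each simplex with vertices in this order, K has dimension 2 with simplices:

  0-simplices (6): A, B, D, E, F, G
  1-simplices (12): AB, AF, AG, BD, BE, BF, BG, DE, DF, EF, EG, FG
  2-simplices (6): ABF, AFG, BDE, BDF, BEG, EFG

giving chain groups C_0 ≅ Z^6, C_1 ≅ Z^12, C_2 ≅ Z^6.

Boundary ∂_1: C_1 → C_0 sends each edge [p,q] (with p < q) to q − p.
The resulting 6×12 matrix has rank 5, and its Smith normal form has invariant factors (1,1,1,1,1).

The boundary map ∂_2: C_2 → C_1 maps a triangle to the signed sum of its edges. For instance
  ∂AFG = FG − AG + AF,
  ∂BDE = DE − BE + BD.
As a 12×6 matrix over Z this has rank 6, with invariant factors (1,1,1,1,1,1).

Reading off H_k = ker ∂_k / im ∂_{k+1}:

  H_0: rank C_0 − rank ∂_1 = 6 − 5 = 1, and the invariant factors of ∂_1 are all 1, so H_0 ≅ Z.

H_0 ≅ Z.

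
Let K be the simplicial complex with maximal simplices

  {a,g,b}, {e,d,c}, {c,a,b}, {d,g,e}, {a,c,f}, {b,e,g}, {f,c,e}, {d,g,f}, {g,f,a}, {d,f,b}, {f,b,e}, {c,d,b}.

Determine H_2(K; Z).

Order the vertices as a < b < c < d < e < f < g. Listing each simplex with vertices in this order, K has dimension 2 with simplices:

  0-simplices (7): a, b, c, d, e, f, g
  1-simplices (18): ab, ac, af, ag, bc, bd, be, bf, bg, cd, ce, cf, de, df, dg, ef, eg, fg
  2-simplices (12): abc, abg, acf, afg, bcd, bdf, bef, beg, cde, cef, deg, dfg

giving chain groups C_0 ≅ Z^7, C_1 ≅ Z^18, C_2 ≅ Z^12.

∂_1: C_1 → C_0 is given by ∂[p,q] = [q] − [p].
The resulting 7×18 matrix has rank 6, and its Smith normal form has invariant factors (1,1,1,1,1,1).

Boundary ∂_2: C_2 → C_1 sends each 2-simplex [p,q,r] to [q,r] − [p,r] + [p,q]. For instance
  ∂bdf = df − bf + bd,
  ∂afg = fg − ag + af.
The 18×12 boundary matrix has rank 12 and Smith normal form diag(1,1,1,1,1,1,1,1,1,1,1,2).

Computing H_k = (kernel of ∂_k) / (image of ∂_{k+1}):

  H_2: rank ker ∂_2 − rank ∂_3 = (12 − 12) − 0 = 0, and there is no ∂_3, so H_2 ≅ 0.

H_2 = 0.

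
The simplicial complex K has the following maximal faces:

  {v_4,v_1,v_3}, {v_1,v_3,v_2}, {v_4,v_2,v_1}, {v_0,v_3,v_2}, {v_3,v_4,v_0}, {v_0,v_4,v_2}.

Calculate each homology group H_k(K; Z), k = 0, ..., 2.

H_0 ≅ Z,  H_1 = 0,  H_2 ≅ Z.

Order the vertices as v_0 < v_1 < v_2 < v_3 < v_4. Listing each simplex with vertices in this order, K has dimension 2 with simplices:

  0-simplices (5): [v_0], [v_1], [v_2], [v_3], [v_4]
  1-simplices (9): [v_0,v_2], [v_0,v_3], [v_0,v_4], [v_1,v_2], [v_1,v_3], [v_1,v_4], [v_2,v_3], [v_2,v_4], [v_3,v_4]
  2-simplices (6): [v_0,v_2,v_3], [v_0,v_2,v_4], [v_0,v_3,v_4], [v_1,v_2,v_3], [v_1,v_2,v_4], [v_1,v_3,v_4]

so the chain groups are C_0 ≅ Z^5, C_1 ≅ Z^9, C_2 ≅ Z^6.

The boundary map ∂_1: C_1 → C_0 is given by ∂[p,q] = [q] − [p]. For instance
  ∂[v_0,v_3] = [v_3] − [v_0].
The resulting 5×9 matrix has rank 4, and its Smith normal form has invariant factors (1,1,1,1).

∂_2: C_2 → C_1 acts by ∂[p,q,r] = [q,r] − [p,r] + [p,q]. For instance
  ∂[v_0,v_2,v_4] = [v_2,v_4] − [v_0,v_4] + [v_0,v_2],
  ∂[v_0,v_3,v_4] = [v_3,v_4] − [v_0,v_4] + [v_0,v_3].
The 9×6 boundary matrix has rank 5 and Smith normal form diag(1,1,1,1,1).

Now H_k = ker ∂_k / im ∂_{k+1}, so:

  H_0: rank C_0 − rank ∂_1 = 5 − 4 = 1, and the invariant factors of ∂_1 are all 1, so H_0 ≅ Z.
  H_1: rank ker ∂_1 − rank ∂_2 = (9 − 4) − 5 = 0, and the invariant factors of ∂_2 are all 1, so H_1 ≅ 0.
  H_2: rank ker ∂_2 − rank ∂_3 = (6 − 5) − 0 = 1, and there is no ∂_3, so H_2 ≅ Z.

As a check, the Euler characteristic is 5 − 9 + 6 = 2, which agrees with 1 − 0 + 1 = 2.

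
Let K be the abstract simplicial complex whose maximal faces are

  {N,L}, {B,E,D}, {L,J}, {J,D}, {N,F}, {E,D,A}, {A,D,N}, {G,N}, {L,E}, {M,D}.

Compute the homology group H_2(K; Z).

H_2 = 0.

We work with the vertex ordering A < B < D < E < F < G < J < L < M < N. The simplices of K, each written with vertices in increasing order, are:

  0-simplices (10): A, B, D, E, F, G, J, L, M, N
  1-simplices (14): AD, AE, AN, BD, BE, DE, DJ, DM, DN, EL, FN, GN, JL, LN
  2-simplices (3): ADE, ADN, BDE

so the chain groups are C_0 ≅ Z^10, C_1 ≅ Z^14, C_2 ≅ Z^3.

The boundary map ∂_1: C_1 → C_0 is given by ∂[p,q] = [q] − [p]. For instance
  ∂DJ = J − D.
The 10×14 boundary matrix has rank 9 and Smith normal form diag(1,1,1,1,1,1,1,1,1).

The boundary map ∂_2: C_2 → C_1 sends each 2-simplex [p,q,r] to [q,r] − [p,r] + [p,q]. For instance
  ∂ADE = DE − AE + AD,
  ∂BDE = DE − BE + BD.
The resulting 14×3 matrix has rank 3, and its Smith normal form has invariant factors (1,1,1).

Now H_k = ker ∂_k / im ∂_{k+1}, so:

  H_2: rank ker ∂_2 − rank ∂_3 = (3 − 3) − 0 = 0, and there is no ∂_3, so H_2 ≅ 0.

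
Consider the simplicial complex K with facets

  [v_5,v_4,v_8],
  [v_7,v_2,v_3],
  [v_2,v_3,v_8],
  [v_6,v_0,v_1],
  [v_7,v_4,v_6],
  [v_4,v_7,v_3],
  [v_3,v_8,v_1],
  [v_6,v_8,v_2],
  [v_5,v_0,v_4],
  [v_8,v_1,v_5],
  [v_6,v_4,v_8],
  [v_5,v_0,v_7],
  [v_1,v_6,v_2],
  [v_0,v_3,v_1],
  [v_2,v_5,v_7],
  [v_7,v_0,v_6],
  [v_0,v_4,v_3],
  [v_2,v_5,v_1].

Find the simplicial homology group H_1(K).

Take the total order v_0 < v_1 < v_2 < v_3 < v_4 < v_5 < v_6 < v_7 < v_8 on the vertex set. Then K (dimension 2) consists of the simplices:

  0-simplices (9): [v_0], [v_1], [v_2], [v_3], [v_4], [v_5], [v_6], [v_7], [v_8]
  1-simplices (27): (27 of them)
  2-simplices (18): (18 of them)

giving chain groups C_0 ≅ Z^9, C_1 ≅ Z^27, C_2 ≅ Z^18.

Boundary ∂_1: C_1 → C_0 maps an edge to its endpoints' difference, ∂[p,q] = q − p. For instance
  ∂[v_3,v_7] = [v_7] − [v_3].
The 9×27 boundary matrix has rank 8 and Smith normal form diag(1,1,1,1,1,1,1,1).

∂_2: C_2 → C_1 acts by ∂[p,q,r] = [q,r] − [p,r] + [p,q]. For instance
  ∂[v_0,v_4,v_5] = [v_4,v_5] − [v_0,v_5] + [v_0,v_4],
  ∂[v_1,v_2,v_6] = [v_2,v_6] − [v_1,v_6] + [v_1,v_2].
As a 27×18 matrix over Z this has rank 18, with invariant factors (1,1,1,1,1,1,1,1,1,1,1,1,1,1,1,1,1,2).

Computing H_k = (kernel of ∂_k) / (image of ∂_{k+1}):

  H_1: rank ker ∂_1 − rank ∂_2 = (27 − 8) − 18 = 1, and ∂_2 has invariant factor 2 > 1, so H_1 = Z ⊕ Z/2.

(K is a triangulation of the Klein bottle.)

H_1 ≅ Z ⊕ Z/2.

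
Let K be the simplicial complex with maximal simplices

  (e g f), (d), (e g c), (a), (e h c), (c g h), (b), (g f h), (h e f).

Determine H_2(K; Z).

K has 8 vertices, 9 edges, 6 triangles.
rank ∂_2 = 5, rank ∂_3 = 0 ⇒ b_2 = 6 − 5 − 0 = 1. So H_2 = Z.

H_2 ≅ Z.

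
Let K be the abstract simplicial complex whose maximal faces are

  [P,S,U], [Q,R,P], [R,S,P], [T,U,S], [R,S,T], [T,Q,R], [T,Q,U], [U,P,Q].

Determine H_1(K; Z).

H_1 ≅ 0.

We work with the vertex ordering P < Q < R < S < T < U. The simplices of K, each written with vertices in increasing order, are:

  0-simplices (6): P, Q, R, S, T, U
  1-simplices (12): PQ, PR, PS, PU, QR, QT, QU, RS, RT, ST, SU, TU
  2-simplices (8): PQR, PQU, PRS, PSU, QRT, QTU, RST, STU

so the chain groups are C_0 ≅ Z^6, C_1 ≅ Z^12, C_2 ≅ Z^8.

Boundary ∂_1: C_1 → C_0 maps an edge to its endpoints' difference, ∂[p,q] = q − p.
The resulting 6×12 matrix has rank 5, and its Smith normal form has invariant factors (1,1,1,1,1).

The boundary map ∂_2: C_2 → C_1 acts by ∂[p,q,r] = [q,r] − [p,r] + [p,q]. For instance
  ∂PQU = QU − PU + PQ,
  ∂RST = ST − RT + RS.
The 12×8 boundary matrix has rank 7 and Smith normal form diag(1,1,1,1,1,1,1).

Computing H_k = (kernel of ∂_k) / (image of ∂_{k+1}):

  H_1: rank ker ∂_1 − rank ∂_2 = (12 − 5) − 7 = 0, and the invariant factors of ∂_2 are all 1, so H_1 = 0.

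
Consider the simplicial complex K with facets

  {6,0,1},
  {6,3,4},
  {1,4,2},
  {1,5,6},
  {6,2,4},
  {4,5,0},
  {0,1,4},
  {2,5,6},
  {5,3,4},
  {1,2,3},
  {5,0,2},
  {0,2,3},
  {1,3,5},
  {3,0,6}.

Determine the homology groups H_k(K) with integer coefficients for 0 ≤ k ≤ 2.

H_0 ≅ Z,  H_1 ≅ Z^2,  H_2 ≅ Z.

Take the total order 0 < 1 < 2 < 3 < 4 < 5 < 6 on the vertex set. Then K (dimension 2) consists of the simplices:

  0-simplices (7): [0], [1], [2], [3], [4], [5], [6]
  1-simplices (21): [0,1], [0,2], [0,3], [0,4], [0,5], [0,6], [1,2], [1,3], [1,4], [1,5], [1,6], [2,3], [2,4], [2,5], [2,6], [3,4], [3,5], [3,6], [4,5], [4,6], [5,6]
  2-simplices (14): [0,1,4], [0,1,6], [0,2,3], [0,2,5], [0,3,6], [0,4,5], [1,2,3], [1,2,4], [1,3,5], [1,5,6], [2,4,6], [2,5,6], [3,4,5], [3,4,6]

giving chain groups C_0 ≅ Z^7, C_1 ≅ Z^21, C_2 ≅ Z^14.

Boundary ∂_1: C_1 → C_0 sends each edge [p,q] (with p < q) to q − p.
This gives a 7×21 integer matrix of rank 6; reducing to Smith normal form yields diagonal entries (1,1,1,1,1,1).

The boundary map ∂_2: C_2 → C_1 sends each 2-simplex [p,q,r] to [q,r] − [p,r] + [p,q]. For instance
  ∂[0,3,6] = [3,6] − [0,6] + [0,3],
  ∂[3,4,6] = [4,6] − [3,6] + [3,4].
The resulting 21×14 matrix has rank 13, and its Smith normal form has invariant factors (1,1,1,1,1,1,1,1,1,1,1,1,1).

Reading off H_k = ker ∂_k / im ∂_{k+1}:

  H_0: rank C_0 − rank ∂_1 = 7 − 6 = 1, and the invariant factors of ∂_1 are all 1, so H_0 ≅ Z.
  H_1: rank ker ∂_1 − rank ∂_2 = (21 − 6) − 13 = 2, and the invariant factors of ∂_2 are all 1, so H_1 ≅ Z^2.
  H_2: rank ker ∂_2 − rank ∂_3 = (14 − 13) − 0 = 1, and there is no ∂_3, so H_2 ≅ Z.

As a check, the Euler characteristic is 7 − 21 + 14 = 0, which agrees with 1 − 2 + 1 = 0.
(K is a triangulation of the torus T^2.)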